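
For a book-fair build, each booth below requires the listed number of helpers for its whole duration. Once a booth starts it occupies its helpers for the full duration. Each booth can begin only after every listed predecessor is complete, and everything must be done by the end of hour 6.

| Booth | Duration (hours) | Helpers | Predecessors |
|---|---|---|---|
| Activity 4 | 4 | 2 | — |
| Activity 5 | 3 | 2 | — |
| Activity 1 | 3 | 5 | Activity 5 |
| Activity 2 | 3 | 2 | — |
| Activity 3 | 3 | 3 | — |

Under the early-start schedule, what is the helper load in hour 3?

9

At early start, hour 3 has: Activity 4, Activity 5, Activity 2, Activity 3.
Demand: 2 + 2 + 2 + 3 = 9.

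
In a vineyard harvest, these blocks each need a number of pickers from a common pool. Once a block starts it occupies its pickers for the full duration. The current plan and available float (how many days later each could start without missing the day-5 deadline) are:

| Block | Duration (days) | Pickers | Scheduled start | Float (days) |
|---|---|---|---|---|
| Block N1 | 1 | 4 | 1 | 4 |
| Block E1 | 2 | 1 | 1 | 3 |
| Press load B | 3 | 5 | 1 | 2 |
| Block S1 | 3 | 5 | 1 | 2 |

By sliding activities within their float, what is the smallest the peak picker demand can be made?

10

Early-start (Block N1@1, Block E1@1, Press load B@1, Block S1@1) gives peak 15: d1:15  d2:11  d3:10  d4:0  d5:0.
Shift Block S1→3.
Schedule Block N1@1, Block E1@1, Press load B@1, Block S1@3: d1:10  d2:6  d3:10  d4:5  d5:5 — peak 10.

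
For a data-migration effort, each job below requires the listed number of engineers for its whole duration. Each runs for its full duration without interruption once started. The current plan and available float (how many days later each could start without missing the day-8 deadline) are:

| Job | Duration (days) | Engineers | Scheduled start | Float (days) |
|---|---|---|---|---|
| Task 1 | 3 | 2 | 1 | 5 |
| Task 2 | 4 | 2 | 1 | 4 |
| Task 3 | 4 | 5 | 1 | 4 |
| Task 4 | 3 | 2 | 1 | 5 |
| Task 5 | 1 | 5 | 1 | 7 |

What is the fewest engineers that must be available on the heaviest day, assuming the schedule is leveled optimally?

Early-start (Task 1@1, Task 2@1, Task 3@1, Task 4@1, Task 5@1) gives peak 16: d1:16  d2:11  d3:11  d4:7  d5:0  d6:0  d7:0  d8:0.
Shift Task 3→4, Task 5→8.
Schedule Task 1@1, Task 2@1, Task 3@4, Task 4@1, Task 5@8: d1:6  d2:6  d3:6  d4:7  d5:5  d6:5  d7:5  d8:5 — peak 7.

7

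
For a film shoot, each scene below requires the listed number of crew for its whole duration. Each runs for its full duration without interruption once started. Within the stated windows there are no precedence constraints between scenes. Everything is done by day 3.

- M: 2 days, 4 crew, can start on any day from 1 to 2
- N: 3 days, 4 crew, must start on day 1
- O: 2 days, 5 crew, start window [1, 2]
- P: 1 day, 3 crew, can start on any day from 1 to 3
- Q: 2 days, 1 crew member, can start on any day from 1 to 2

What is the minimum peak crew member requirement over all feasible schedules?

Early-start (M@1, N@1, O@1, P@1, Q@1) gives peak 17: d1:17  d2:14  d3:4.
Shift P→3.
Schedule M@1, N@1, O@1, P@3, Q@1: d1:14  d2:14  d3:7 — peak 14.
No arrangement of the 24 feasible schedules does better.

14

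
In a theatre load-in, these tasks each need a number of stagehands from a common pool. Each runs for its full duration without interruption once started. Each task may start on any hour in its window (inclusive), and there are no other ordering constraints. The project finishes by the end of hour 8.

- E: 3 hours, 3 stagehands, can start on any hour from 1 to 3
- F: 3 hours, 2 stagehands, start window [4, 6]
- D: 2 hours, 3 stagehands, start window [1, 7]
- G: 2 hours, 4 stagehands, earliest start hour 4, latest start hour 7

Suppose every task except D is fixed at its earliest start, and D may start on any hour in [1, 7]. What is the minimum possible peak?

6

D@1: h1:6  h2:6  h3:3  h4:6  h5:6  h6:2  h7:0  h8:0 → peak 6
D@2: h1:3  h2:6  h3:6  h4:6  h5:6  h6:2  h7:0  h8:0 → peak 6
D@3: h1:3  h2:3  h3:6  h4:9  h5:6  h6:2  h7:0  h8:0 → peak 9
D@4: h1:3  h2:3  h3:3  h4:9  h5:9  h6:2  h7:0  h8:0 → peak 9
D@5: h1:3  h2:3  h3:3  h4:6  h5:9  h6:5  h7:0  h8:0 → peak 9
D@6: h1:3  h2:3  h3:3  h4:6  h5:6  h6:5  h7:3  h8:0 → peak 6
D@7: h1:3  h2:3  h3:3  h4:6  h5:6  h6:2  h7:3  h8:3 → peak 6
Best is D@1, peak 6.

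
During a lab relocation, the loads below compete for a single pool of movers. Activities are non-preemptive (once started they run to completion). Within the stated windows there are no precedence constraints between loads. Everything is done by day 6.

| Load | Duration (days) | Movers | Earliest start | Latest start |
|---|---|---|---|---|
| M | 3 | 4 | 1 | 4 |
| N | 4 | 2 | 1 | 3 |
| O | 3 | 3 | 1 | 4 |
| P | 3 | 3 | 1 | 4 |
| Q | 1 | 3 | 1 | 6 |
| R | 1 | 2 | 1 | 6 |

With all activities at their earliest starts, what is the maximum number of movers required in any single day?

Early-start schedule: M@1, N@1, O@1, P@1, Q@1, R@1.
Load per day: day 1: 17, day 2: 12, day 3: 12, day 4: 2, day 5: 0, day 6: 0.
Peak is 17.

17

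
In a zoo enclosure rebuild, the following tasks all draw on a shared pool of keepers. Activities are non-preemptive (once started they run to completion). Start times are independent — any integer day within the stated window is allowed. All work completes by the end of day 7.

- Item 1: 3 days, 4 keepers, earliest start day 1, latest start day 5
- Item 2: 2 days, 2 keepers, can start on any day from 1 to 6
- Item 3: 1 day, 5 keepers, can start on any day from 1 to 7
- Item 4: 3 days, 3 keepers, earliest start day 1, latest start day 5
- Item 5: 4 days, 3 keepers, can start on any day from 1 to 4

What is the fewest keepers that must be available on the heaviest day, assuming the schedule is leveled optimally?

7

Early-start (Item 1@1, Item 2@1, Item 3@1, Item 4@1, Item 5@1) gives peak 17: d1:17  d2:12  d3:10  d4:3  d5:0  d6:0  d7:0.
Shift Item 3→7, Item 4→4, Item 5→3.
Schedule Item 1@1, Item 2@1, Item 3@7, Item 4@4, Item 5@3: d1:6  d2:6  d3:7  d4:6  d5:6  d6:6  d7:5 — peak 7.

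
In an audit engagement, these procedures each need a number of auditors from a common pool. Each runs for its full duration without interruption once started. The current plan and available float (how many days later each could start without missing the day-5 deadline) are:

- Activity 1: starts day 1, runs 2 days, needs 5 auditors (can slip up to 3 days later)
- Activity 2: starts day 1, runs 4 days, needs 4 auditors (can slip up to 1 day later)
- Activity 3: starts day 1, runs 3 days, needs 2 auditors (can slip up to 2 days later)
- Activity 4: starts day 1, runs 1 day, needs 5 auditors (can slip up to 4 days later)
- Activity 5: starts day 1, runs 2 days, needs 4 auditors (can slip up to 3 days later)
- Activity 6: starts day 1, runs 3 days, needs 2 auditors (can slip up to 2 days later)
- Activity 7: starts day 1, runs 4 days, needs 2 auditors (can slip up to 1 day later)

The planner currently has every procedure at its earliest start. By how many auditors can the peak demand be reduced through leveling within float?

11

Early-start peak: d1:24  d2:19  d3:10  d4:6  d5:0 ⇒ 24.
Leveled (Activity 1@1, Activity 2@1, Activity 3@1, Activity 4@5, Activity 5@4, Activity 6@3, Activity 7@1): d1:13  d2:13  d3:10  d4:12  d5:11 ⇒ 13.
Reduction 24 − 13 = 11.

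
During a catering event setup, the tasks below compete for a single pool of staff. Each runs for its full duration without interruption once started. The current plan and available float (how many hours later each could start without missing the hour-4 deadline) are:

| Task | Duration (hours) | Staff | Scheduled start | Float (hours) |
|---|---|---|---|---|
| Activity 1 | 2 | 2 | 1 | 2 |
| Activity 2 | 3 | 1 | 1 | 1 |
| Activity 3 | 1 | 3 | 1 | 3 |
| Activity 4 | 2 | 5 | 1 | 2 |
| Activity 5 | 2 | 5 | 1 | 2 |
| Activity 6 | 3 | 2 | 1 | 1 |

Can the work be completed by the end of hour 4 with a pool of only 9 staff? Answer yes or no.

no

The minimum achievable peak is 10; 9 < 10, so no feasible schedule stays within the cap.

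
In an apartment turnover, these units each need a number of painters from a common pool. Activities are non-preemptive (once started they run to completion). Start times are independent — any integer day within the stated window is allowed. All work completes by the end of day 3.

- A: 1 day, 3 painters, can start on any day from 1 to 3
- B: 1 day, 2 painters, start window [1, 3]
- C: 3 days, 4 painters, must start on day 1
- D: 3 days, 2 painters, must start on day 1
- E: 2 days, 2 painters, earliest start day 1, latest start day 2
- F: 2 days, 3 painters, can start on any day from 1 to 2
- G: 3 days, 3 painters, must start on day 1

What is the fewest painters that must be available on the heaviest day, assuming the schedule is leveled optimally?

14

Early-start (A@1, B@1, C@1, D@1, E@1, F@1, G@1) gives peak 19: d1:19  d2:14  d3:9.
Shift E→2, F→2.
Schedule A@1, B@1, C@1, D@1, E@2, F@2, G@1: d1:14  d2:14  d3:14 — peak 14.
Total painter-days = 42 over 3 days ⇒ peak ≥ ⌈42/3⌉ = 14, so 14 is optimal.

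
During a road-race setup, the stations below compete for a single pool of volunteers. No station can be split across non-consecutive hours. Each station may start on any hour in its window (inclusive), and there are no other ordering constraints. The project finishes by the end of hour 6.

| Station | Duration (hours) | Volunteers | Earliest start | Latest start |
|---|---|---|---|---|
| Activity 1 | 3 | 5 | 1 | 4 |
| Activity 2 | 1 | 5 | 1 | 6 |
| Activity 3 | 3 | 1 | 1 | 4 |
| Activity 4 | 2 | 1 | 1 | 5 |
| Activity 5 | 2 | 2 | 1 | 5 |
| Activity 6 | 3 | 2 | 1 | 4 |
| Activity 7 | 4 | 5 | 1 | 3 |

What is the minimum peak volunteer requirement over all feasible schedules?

10

Early-start (Activity 1@1, Activity 2@1, Activity 3@1, Activity 4@1, Activity 5@1, Activity 6@1, Activity 7@1) gives peak 21: h1:21  h2:16  h3:13  h4:5  h5:0  h6:0.
Shift Activity 2→6, Activity 3→4, Activity 4→4, Activity 5→5, Activity 6→4.
Schedule Activity 1@1, Activity 2@6, Activity 3@4, Activity 4@4, Activity 5@5, Activity 6@4, Activity 7@1: h1:10  h2:10  h3:10  h4:9  h5:6  h6:10 — peak 10.
Total volunteer-hours = 55 over 6 hours ⇒ peak ≥ ⌈55/6⌉ = 10, so 10 is optimal.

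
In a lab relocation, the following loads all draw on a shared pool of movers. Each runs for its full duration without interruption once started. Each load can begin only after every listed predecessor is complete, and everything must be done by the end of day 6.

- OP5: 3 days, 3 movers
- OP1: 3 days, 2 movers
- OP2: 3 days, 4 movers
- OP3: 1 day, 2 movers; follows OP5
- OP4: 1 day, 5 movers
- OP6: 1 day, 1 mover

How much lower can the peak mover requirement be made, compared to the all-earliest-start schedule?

8

Early-start peak: d1:15  d2:9  d3:9  d4:2  d5:0  d6:0 ⇒ 15.
Leveled (OP5@1, OP1@4, OP2@1, OP3@4, OP4@5, OP6@4): d1:7  d2:7  d3:7  d4:5  d5:7  d6:2 ⇒ 7.
Reduction 15 − 7 = 8.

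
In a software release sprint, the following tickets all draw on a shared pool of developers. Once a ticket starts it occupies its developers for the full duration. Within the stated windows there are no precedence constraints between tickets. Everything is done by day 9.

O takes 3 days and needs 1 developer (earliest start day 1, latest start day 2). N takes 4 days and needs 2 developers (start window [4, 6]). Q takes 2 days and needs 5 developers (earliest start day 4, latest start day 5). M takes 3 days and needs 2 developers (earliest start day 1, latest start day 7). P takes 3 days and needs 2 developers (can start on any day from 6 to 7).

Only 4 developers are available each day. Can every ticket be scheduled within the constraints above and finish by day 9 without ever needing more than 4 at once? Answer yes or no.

The minimum achievable peak is 5; 4 < 5, so no feasible schedule stays within the cap.

no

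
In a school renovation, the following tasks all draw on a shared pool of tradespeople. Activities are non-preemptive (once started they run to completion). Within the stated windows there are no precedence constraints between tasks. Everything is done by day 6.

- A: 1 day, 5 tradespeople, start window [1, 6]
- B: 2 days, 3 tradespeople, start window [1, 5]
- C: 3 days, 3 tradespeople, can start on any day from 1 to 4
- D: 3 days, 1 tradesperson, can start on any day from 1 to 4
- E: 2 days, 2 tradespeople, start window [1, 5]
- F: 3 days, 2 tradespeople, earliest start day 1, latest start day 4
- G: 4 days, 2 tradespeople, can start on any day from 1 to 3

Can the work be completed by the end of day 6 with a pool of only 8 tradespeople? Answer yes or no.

yes

Schedule A@1, B@1, C@2, D@2, E@5, F@3, G@3: d1:8  d2:7  d3:8  d4:8  d5:6  d6:4 — peak 8 ≤ 8.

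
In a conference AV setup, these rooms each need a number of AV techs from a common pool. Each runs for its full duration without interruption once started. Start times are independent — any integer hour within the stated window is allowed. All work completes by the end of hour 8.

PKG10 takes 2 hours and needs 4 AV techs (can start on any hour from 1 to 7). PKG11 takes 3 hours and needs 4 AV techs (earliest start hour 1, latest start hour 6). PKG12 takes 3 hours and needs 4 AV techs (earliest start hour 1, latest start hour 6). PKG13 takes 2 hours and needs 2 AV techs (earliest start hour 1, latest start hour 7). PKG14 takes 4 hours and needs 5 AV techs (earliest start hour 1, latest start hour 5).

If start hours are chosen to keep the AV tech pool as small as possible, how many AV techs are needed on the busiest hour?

9

Early-start (PKG10@1, PKG11@1, PKG12@1, PKG13@1, PKG14@1) gives peak 19: h1:19  h2:19  h3:13  h4:5  h5:0  h6:0  h7:0  h8:0.
Shift PKG12→3, PKG13→6, PKG14→4.
Schedule PKG10@1, PKG11@1, PKG12@3, PKG13@6, PKG14@4: h1:8  h2:8  h3:8  h4:9  h5:9  h6:7  h7:7  h8:0 — peak 9.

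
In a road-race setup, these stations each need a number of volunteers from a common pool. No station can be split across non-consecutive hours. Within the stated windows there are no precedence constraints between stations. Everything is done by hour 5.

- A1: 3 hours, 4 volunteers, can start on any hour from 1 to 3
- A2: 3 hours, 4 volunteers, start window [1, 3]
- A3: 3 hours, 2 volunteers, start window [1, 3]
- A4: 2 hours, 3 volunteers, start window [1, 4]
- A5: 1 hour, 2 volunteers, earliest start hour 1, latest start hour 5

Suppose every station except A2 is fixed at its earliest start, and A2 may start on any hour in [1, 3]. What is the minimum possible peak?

A2@1: h1:15  h2:13  h3:10  h4:0  h5:0 → peak 15
A2@2: h1:11  h2:13  h3:10  h4:4  h5:0 → peak 13
A2@3: h1:11  h2:9  h3:10  h4:4  h5:4 → peak 11
Best is A2@3, peak 11.

11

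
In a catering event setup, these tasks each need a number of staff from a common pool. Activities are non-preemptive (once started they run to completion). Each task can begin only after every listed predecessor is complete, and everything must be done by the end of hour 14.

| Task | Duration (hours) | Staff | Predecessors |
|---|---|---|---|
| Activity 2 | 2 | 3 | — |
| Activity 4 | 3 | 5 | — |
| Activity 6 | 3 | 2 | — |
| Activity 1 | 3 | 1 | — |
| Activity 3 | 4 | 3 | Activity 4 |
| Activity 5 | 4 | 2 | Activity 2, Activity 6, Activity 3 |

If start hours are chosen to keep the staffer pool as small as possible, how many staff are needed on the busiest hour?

5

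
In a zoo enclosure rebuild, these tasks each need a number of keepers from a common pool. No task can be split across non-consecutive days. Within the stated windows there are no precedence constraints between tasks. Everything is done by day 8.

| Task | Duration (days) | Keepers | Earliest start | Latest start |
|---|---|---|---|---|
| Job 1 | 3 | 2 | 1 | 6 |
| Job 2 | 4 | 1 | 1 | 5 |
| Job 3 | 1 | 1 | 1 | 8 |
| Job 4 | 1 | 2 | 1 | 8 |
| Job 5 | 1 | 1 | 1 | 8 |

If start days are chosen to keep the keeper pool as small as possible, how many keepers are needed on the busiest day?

Early-start (Job 1@1, Job 2@1, Job 3@1, Job 4@1, Job 5@1) gives peak 7: d1:7  d2:3  d3:3  d4:1  d5:0  d6:0  d7:0  d8:0.
Shift Job 2→4, Job 3→4, Job 4→8, Job 5→5.
Schedule Job 1@1, Job 2@4, Job 3@4, Job 4@8, Job 5@5: d1:2  d2:2  d3:2  d4:2  d5:2  d6:1  d7:1  d8:2 — peak 2.
Total keeper-days = 14 over 8 days ⇒ peak ≥ ⌈14/8⌉ = 2, so 2 is optimal.

2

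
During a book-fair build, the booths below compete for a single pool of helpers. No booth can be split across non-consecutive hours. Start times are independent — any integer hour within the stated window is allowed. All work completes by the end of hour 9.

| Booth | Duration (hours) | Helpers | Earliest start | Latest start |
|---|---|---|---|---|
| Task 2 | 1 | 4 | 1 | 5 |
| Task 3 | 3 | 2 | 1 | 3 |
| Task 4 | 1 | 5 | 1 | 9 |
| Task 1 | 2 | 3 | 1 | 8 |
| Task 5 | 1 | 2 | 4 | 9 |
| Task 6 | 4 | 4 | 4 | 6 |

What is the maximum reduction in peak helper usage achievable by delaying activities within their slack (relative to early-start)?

Early-start peak: h1:14  h2:5  h3:2  h4:6  h5:4  h6:4  h7:4  h8:0  h9:0 ⇒ 14.
Leveled (Task 2@1, Task 3@2, Task 4@5, Task 1@2, Task 5@4, Task 6@6): h1:4  h2:5  h3:5  h4:4  h5:5  h6:4  h7:4  h8:4  h9:4 ⇒ 5.
Reduction 14 − 5 = 9.

9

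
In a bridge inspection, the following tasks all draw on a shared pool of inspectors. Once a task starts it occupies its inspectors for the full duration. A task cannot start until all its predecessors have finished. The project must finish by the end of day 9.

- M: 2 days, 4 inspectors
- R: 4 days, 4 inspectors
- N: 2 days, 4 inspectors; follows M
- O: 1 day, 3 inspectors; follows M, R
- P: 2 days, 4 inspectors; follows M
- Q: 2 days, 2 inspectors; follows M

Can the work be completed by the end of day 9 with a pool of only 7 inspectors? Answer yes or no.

no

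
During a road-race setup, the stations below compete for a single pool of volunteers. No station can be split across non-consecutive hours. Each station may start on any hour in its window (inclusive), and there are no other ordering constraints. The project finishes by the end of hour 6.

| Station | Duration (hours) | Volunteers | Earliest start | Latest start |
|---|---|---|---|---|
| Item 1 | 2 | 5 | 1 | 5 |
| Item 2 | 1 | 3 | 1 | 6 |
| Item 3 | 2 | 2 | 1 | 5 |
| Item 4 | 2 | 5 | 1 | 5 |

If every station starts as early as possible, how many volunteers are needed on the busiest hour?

15

Early-start schedule: Item 1@1, Item 2@1, Item 3@1, Item 4@1.
Load per hour: hour 1: 15, hour 2: 12, hour 3: 0, hour 4: 0, hour 5: 0, hour 6: 0.
Peak is 15.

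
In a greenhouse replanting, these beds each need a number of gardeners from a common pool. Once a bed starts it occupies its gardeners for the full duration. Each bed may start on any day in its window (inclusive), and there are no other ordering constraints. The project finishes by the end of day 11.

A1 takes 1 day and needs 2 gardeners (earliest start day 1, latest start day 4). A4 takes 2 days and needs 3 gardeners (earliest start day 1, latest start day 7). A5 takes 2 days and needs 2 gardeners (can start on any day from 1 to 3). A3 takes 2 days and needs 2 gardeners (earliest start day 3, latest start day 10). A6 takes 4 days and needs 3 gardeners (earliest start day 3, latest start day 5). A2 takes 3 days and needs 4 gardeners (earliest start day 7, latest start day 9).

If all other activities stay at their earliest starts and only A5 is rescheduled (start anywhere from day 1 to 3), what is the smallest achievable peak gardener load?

7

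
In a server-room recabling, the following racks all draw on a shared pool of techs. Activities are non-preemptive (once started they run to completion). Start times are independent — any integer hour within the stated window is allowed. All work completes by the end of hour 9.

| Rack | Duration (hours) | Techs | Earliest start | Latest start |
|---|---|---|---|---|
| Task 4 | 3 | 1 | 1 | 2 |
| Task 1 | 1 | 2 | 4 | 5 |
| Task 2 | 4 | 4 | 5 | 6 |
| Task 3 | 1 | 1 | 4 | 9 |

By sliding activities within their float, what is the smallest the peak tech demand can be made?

4

Schedule Task 4@1, Task 1@4, Task 2@5, Task 3@4: h1:1  h2:1  h3:1  h4:3  h5:4  h6:4  h7:4  h8:4  h9:0 — peak 4.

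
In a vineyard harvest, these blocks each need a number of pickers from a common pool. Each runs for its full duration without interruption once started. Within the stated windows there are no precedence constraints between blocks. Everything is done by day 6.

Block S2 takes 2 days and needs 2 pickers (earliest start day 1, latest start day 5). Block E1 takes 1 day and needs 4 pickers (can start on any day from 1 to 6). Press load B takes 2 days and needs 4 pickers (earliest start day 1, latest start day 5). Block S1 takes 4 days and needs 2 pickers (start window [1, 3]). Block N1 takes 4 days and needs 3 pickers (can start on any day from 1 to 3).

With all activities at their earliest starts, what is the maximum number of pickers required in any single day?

Early-start schedule: Block S2@1, Block E1@1, Press load B@1, Block S1@1, Block N1@1.
Load per day: day 1: 15, day 2: 11, day 3: 5, day 4: 5, day 5: 0, day 6: 0.
Peak is 15.

15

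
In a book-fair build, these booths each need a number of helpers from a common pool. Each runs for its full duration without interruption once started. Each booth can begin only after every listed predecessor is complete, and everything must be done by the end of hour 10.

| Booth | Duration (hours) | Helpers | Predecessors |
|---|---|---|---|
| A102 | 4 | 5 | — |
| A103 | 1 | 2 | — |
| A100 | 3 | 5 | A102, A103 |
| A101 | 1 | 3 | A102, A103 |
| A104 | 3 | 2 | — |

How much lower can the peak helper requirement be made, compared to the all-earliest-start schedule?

Early-start peak: h1:9  h2:7  h3:7  h4:5  h5:8  h6:5  h7:5  h8:0  h9:0  h10:0 ⇒ 9.
Leveled (A102@1, A103@5, A100@8, A101@6, A104@5): h1:5  h2:5  h3:5  h4:5  h5:4  h6:5  h7:2  h8:5  h9:5  h10:5 ⇒ 5.
Reduction 9 − 5 = 4.

4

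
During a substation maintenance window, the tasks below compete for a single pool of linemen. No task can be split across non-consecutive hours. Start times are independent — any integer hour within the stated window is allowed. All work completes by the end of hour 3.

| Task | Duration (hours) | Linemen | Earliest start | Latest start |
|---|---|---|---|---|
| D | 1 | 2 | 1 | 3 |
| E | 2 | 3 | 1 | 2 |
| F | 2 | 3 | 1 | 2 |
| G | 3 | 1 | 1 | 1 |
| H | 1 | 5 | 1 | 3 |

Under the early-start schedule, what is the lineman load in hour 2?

7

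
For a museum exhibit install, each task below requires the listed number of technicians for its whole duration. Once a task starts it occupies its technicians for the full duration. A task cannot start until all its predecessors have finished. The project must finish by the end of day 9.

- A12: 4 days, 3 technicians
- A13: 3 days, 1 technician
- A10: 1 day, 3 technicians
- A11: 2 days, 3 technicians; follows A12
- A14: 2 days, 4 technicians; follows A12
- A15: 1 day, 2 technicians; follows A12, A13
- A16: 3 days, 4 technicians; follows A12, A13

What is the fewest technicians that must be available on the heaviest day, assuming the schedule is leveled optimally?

7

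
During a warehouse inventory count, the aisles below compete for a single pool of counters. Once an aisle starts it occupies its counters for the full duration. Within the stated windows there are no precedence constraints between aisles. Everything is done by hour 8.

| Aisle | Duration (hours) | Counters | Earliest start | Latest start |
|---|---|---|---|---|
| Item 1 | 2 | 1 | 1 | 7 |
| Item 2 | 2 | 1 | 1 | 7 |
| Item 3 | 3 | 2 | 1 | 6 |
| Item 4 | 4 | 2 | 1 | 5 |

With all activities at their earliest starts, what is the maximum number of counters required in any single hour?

Early-start schedule: Item 1@1, Item 2@1, Item 3@1, Item 4@1.
Load per hour: hour 1: 6, hour 2: 6, hour 3: 4, hour 4: 2, hour 5: 0, hour 6: 0, hour 7: 0, hour 8: 0.
Peak is 6.

6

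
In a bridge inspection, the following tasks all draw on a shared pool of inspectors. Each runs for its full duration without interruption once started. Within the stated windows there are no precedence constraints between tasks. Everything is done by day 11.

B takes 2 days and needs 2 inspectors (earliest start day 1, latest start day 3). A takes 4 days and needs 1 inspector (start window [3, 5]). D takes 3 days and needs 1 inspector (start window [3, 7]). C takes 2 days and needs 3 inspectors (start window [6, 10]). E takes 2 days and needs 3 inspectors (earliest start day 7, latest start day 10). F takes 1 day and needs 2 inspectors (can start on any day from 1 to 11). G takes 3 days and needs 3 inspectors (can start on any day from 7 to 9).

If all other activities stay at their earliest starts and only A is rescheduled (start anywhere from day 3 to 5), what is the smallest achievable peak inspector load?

9

A@3: d1:4  d2:2  d3:2  d4:2  d5:2  d6:4  d7:9  d8:6  d9:3  d10:0  d11:0 → peak 9
A@4: d1:4  d2:2  d3:1  d4:2  d5:2  d6:4  d7:10  d8:6  d9:3  d10:0  d11:0 → peak 10
A@5: d1:4  d2:2  d3:1  d4:1  d5:2  d6:4  d7:10  d8:7  d9:3  d10:0  d11:0 → peak 10
Best is A@3, peak 9.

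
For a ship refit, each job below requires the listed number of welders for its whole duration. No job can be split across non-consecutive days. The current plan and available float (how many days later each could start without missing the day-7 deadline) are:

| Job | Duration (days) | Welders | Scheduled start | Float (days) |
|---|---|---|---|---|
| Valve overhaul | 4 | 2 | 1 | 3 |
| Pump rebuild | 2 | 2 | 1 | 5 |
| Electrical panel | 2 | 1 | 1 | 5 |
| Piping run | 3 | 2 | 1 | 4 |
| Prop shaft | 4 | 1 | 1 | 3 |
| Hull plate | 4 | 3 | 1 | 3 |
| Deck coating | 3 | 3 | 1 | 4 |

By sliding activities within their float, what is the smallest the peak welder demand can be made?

Early-start (Valve overhaul@1, Pump rebuild@1, Electrical panel@1, Piping run@1, Prop shaft@1, Hull plate@1, Deck coating@1) gives peak 14: d1:14  d2:14  d3:11  d4:6  d5:0  d6:0  d7:0.
Shift Prop shaft→3, Hull plate→4, Deck coating→5.
Schedule Valve overhaul@1, Pump rebuild@1, Electrical panel@1, Piping run@1, Prop shaft@3, Hull plate@4, Deck coating@5: d1:7  d2:7  d3:5  d4:6  d5:7  d6:7  d7:6 — peak 7.
Total welder-days = 45 over 7 days ⇒ peak ≥ ⌈45/7⌉ = 7, so 7 is optimal.

7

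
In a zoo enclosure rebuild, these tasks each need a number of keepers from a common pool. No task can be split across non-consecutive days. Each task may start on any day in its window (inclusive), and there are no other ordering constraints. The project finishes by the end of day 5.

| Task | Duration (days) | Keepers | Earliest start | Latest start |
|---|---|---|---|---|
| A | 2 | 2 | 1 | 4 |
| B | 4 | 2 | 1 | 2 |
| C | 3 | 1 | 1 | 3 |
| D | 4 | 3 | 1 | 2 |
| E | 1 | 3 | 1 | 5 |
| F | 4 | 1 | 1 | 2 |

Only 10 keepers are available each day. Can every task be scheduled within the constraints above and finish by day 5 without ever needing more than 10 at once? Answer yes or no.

Schedule A@1, B@1, C@3, D@1, E@5, F@1: d1:8  d2:8  d3:7  d4:7  d5:4 — peak 8 ≤ 10.

yes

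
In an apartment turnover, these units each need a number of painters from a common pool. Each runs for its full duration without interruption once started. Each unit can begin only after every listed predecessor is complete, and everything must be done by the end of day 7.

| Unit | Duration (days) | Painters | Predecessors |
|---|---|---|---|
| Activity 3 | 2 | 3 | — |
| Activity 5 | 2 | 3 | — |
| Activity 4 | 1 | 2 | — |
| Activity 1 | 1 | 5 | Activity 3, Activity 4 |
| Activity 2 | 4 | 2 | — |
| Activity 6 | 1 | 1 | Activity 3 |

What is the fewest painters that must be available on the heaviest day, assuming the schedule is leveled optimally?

5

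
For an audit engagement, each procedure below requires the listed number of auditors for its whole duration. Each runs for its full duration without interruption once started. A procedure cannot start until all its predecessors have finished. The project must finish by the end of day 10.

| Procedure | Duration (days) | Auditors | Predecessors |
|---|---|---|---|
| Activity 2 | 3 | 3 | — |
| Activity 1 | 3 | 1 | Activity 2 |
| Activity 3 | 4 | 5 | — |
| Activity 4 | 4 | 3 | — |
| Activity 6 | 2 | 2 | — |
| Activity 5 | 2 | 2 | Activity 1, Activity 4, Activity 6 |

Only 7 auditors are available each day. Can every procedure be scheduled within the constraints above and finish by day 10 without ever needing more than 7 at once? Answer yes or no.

Schedule Activity 2@1, Activity 1@4, Activity 3@5, Activity 4@1, Activity 6@7, Activity 5@9: d1:6  d2:6  d3:6  d4:4  d5:6  d6:6  d7:7  d8:7  d9:2  d10:2 — peak 7 ≤ 7.

yes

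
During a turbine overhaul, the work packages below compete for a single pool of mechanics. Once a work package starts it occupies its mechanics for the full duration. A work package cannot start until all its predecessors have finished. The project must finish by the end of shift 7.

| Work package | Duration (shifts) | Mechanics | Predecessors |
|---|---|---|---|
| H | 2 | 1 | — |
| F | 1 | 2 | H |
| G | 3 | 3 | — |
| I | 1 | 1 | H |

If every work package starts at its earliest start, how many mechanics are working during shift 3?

6

At early start, shift 3 has: F, G, I.
Demand: 2 + 3 + 1 = 6.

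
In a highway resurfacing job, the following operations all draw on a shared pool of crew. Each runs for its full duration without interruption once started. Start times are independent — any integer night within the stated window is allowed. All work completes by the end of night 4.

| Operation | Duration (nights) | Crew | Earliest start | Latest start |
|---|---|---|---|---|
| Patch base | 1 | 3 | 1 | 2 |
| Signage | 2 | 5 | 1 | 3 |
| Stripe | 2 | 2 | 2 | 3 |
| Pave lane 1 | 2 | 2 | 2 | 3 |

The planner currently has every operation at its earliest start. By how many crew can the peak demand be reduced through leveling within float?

Early-start peak: n1:8  n2:9  n3:4  n4:0 ⇒ 9.
Leveled (Patch base@1, Signage@1, Stripe@2, Pave lane 1@3): n1:8  n2:7  n3:4  n4:2 ⇒ 8.
Reduction 9 − 8 = 1.

1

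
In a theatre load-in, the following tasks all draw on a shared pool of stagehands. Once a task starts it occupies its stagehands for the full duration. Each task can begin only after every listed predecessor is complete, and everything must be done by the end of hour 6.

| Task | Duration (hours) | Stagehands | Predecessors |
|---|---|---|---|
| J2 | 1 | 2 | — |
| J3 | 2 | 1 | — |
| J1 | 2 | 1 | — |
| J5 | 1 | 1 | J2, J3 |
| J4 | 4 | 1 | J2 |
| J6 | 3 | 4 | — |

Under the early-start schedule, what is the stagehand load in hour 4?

At early start, hour 4 has: J4.
Demand: 1 = 1.

1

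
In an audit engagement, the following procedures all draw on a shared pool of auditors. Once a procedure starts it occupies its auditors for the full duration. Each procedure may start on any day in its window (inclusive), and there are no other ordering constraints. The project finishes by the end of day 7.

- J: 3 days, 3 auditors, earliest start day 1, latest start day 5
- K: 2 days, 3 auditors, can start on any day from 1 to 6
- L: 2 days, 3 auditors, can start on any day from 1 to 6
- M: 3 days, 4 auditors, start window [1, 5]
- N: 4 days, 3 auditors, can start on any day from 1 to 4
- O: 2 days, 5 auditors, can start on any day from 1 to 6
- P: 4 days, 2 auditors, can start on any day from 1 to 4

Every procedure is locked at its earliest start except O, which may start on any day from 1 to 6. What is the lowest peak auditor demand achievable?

O@1: d1:23  d2:23  d3:12  d4:5  d5:0  d6:0  d7:0 → peak 23
O@2: d1:18  d2:23  d3:17  d4:5  d5:0  d6:0  d7:0 → peak 23
O@3: d1:18  d2:18  d3:17  d4:10  d5:0  d6:0  d7:0 → peak 18
O@4: d1:18  d2:18  d3:12  d4:10  d5:5  d6:0  d7:0 → peak 18
O@5: d1:18  d2:18  d3:12  d4:5  d5:5  d6:5  d7:0 → peak 18
O@6: d1:18  d2:18  d3:12  d4:5  d5:0  d6:5  d7:5 → peak 18
Best is O@3, peak 18.

18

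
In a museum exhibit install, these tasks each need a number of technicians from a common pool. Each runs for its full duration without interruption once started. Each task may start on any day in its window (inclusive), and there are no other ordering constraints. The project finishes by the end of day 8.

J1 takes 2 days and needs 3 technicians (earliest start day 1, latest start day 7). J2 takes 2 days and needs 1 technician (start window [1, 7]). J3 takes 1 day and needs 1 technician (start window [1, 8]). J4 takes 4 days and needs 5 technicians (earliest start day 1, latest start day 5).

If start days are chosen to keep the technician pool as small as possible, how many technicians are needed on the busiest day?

5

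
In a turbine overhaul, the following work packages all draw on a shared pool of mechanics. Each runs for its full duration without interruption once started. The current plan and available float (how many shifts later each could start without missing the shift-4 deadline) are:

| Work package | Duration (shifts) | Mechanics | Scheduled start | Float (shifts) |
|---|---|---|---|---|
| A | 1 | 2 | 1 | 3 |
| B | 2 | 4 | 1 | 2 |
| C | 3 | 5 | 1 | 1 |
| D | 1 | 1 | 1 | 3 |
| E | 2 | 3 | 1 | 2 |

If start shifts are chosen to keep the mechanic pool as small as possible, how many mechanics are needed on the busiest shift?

9

Early-start (A@1, B@1, C@1, D@1, E@1) gives peak 15: s1:15  s2:12  s3:5  s4:0.
Shift C→2, E→3.
Schedule A@1, B@1, C@2, D@1, E@3: s1:7  s2:9  s3:8  s4:8 — peak 9.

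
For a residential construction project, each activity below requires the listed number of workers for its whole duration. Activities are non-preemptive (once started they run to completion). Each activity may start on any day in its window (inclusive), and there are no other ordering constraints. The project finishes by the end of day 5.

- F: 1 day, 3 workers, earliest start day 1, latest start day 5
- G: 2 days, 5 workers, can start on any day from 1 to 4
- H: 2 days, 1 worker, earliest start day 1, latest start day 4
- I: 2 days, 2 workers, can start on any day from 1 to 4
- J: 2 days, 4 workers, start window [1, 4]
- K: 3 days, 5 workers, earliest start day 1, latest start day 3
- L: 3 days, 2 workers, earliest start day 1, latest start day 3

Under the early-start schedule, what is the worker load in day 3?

7

At early start, day 3 has: K, L.
Demand: 5 + 2 = 7.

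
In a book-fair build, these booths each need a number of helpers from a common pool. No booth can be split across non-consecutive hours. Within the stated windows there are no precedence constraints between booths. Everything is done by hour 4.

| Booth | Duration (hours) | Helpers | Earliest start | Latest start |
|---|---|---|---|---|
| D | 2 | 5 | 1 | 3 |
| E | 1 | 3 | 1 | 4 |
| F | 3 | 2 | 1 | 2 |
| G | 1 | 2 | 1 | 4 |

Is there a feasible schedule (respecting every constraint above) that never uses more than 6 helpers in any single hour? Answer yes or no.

no

The minimum achievable peak is 7; 6 < 7, so no feasible schedule stays within the cap.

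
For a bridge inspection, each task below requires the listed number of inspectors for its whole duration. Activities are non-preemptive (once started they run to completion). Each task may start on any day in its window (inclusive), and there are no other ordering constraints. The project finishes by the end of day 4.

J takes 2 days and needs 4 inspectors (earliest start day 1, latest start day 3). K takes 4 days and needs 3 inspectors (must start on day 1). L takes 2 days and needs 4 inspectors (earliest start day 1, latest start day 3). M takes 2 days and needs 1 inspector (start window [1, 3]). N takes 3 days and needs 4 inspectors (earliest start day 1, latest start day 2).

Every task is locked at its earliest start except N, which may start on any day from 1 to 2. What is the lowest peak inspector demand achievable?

N@1: d1:16  d2:16  d3:7  d4:3 → peak 16
N@2: d1:12  d2:16  d3:7  d4:7 → peak 16
Best is N@1, peak 16.

16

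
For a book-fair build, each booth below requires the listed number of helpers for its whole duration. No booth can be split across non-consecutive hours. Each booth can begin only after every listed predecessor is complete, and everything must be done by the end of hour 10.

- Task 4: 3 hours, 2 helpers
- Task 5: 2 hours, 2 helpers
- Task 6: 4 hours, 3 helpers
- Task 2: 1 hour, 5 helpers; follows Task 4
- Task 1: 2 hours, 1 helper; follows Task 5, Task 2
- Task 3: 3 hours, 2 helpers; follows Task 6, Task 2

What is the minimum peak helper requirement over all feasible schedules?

5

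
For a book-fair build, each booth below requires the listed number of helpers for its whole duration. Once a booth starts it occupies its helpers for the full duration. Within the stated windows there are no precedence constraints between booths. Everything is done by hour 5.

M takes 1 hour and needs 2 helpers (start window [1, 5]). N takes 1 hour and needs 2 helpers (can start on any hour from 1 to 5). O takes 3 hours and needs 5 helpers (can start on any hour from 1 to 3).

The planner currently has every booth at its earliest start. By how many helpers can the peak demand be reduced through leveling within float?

Early-start peak: h1:9  h2:5  h3:5  h4:0  h5:0 ⇒ 9.
Leveled (M@1, N@1, O@2): h1:4  h2:5  h3:5  h4:5  h5:0 ⇒ 5.
Reduction 9 − 5 = 4.

4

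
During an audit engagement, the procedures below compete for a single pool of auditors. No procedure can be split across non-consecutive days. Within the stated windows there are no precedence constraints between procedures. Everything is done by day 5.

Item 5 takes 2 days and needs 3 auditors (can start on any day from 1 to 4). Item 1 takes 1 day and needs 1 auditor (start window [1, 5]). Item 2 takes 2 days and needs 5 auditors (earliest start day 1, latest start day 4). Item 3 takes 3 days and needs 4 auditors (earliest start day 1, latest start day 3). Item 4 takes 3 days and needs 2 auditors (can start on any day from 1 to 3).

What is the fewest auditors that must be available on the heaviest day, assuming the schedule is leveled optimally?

7

Early-start (Item 5@1, Item 1@1, Item 2@1, Item 3@1, Item 4@1) gives peak 15: d1:15  d2:14  d3:6  d4:0  d5:0.
Shift Item 1→3, Item 2→4, Item 4→3.
Schedule Item 5@1, Item 1@3, Item 2@4, Item 3@1, Item 4@3: d1:7  d2:7  d3:7  d4:7  d5:7 — peak 7.
Total auditor-days = 35 over 5 days ⇒ peak ≥ ⌈35/5⌉ = 7, so 7 is optimal.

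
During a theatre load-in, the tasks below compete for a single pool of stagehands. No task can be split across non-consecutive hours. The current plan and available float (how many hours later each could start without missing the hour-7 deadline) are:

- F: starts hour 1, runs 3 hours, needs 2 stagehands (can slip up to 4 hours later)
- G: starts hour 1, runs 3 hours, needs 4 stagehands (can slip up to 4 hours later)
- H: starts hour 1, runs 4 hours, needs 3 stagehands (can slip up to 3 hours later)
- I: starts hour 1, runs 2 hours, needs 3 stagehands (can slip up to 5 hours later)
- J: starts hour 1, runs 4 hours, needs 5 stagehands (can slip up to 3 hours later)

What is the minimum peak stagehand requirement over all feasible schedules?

9

Early-start (F@1, G@1, H@1, I@1, J@1) gives peak 17: h1:17  h2:17  h3:14  h4:8  h5:0  h6:0  h7:0.
Shift I→5, J→4.
Schedule F@1, G@1, H@1, I@5, J@4: h1:9  h2:9  h3:9  h4:8  h5:8  h6:8  h7:5 — peak 9.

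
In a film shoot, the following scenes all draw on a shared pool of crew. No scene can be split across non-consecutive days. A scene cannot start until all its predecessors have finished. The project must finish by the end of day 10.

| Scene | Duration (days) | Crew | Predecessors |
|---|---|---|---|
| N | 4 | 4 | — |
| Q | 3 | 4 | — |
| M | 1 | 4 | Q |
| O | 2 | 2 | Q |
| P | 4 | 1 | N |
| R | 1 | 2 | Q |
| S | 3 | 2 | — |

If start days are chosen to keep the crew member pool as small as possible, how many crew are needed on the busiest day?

Early-start (N@1, Q@1, M@4, O@4, P@5, R@4, S@1) gives peak 12: d1:10  d2:10  d3:10  d4:12  d5:3  d6:1  d7:1  d8:1  d9:0  d10:0.
Shift Q→5, M→8, O→9, R→9.
Schedule N@1, Q@5, M@8, O@9, P@5, R@9, S@1: d1:6  d2:6  d3:6  d4:4  d5:5  d6:5  d7:5  d8:5  d9:4  d10:2 — peak 6.

6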